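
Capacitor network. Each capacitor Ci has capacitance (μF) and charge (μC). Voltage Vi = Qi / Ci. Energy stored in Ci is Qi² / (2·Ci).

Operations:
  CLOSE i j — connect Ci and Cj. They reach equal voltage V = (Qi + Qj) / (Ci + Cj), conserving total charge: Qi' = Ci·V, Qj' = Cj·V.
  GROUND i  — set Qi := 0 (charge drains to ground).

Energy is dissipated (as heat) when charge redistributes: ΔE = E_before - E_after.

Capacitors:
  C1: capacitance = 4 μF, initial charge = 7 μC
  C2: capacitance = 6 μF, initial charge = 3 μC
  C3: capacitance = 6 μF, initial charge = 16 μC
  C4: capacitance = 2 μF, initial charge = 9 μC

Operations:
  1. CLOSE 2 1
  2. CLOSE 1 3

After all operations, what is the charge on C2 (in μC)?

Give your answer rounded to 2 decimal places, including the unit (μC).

Initial: C1(4μF, Q=7μC, V=1.75V), C2(6μF, Q=3μC, V=0.50V), C3(6μF, Q=16μC, V=2.67V), C4(2μF, Q=9μC, V=4.50V)
Op 1: CLOSE 2-1: Q_total=10.00, C_total=10.00, V=1.00; Q2=6.00, Q1=4.00; dissipated=1.875
Op 2: CLOSE 1-3: Q_total=20.00, C_total=10.00, V=2.00; Q1=8.00, Q3=12.00; dissipated=3.333
Final charges: Q1=8.00, Q2=6.00, Q3=12.00, Q4=9.00

Answer: 6.00 μC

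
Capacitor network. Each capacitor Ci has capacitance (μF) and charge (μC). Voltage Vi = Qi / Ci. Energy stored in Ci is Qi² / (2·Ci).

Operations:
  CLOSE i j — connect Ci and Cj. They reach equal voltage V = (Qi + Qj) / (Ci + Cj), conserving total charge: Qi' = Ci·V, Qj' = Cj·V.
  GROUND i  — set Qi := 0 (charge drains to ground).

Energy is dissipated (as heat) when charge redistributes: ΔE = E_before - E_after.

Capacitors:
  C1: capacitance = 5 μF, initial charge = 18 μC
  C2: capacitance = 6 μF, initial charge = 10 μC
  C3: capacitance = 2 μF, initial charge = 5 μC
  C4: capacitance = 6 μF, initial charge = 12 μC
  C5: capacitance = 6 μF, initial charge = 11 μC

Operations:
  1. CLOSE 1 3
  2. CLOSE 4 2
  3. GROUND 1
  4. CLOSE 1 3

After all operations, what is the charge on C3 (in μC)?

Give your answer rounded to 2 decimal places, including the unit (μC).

Initial: C1(5μF, Q=18μC, V=3.60V), C2(6μF, Q=10μC, V=1.67V), C3(2μF, Q=5μC, V=2.50V), C4(6μF, Q=12μC, V=2.00V), C5(6μF, Q=11μC, V=1.83V)
Op 1: CLOSE 1-3: Q_total=23.00, C_total=7.00, V=3.29; Q1=16.43, Q3=6.57; dissipated=0.864
Op 2: CLOSE 4-2: Q_total=22.00, C_total=12.00, V=1.83; Q4=11.00, Q2=11.00; dissipated=0.167
Op 3: GROUND 1: Q1=0; energy lost=26.990
Op 4: CLOSE 1-3: Q_total=6.57, C_total=7.00, V=0.94; Q1=4.69, Q3=1.88; dissipated=7.711
Final charges: Q1=4.69, Q2=11.00, Q3=1.88, Q4=11.00, Q5=11.00

Answer: 1.88 μC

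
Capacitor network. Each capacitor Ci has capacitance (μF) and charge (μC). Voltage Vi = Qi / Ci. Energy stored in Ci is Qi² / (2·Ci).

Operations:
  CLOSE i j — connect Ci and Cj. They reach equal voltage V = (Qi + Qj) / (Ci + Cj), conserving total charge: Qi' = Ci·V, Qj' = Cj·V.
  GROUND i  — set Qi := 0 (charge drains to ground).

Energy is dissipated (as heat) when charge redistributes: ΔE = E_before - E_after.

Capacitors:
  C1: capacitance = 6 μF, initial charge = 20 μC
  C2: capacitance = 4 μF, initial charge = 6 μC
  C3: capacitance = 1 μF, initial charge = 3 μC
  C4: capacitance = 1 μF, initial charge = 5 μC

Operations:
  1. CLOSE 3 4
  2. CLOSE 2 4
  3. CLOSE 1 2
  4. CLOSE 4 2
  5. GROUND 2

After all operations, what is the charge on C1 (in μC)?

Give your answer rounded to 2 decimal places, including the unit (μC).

Answer: 16.80 μC

Derivation:
Initial: C1(6μF, Q=20μC, V=3.33V), C2(4μF, Q=6μC, V=1.50V), C3(1μF, Q=3μC, V=3.00V), C4(1μF, Q=5μC, V=5.00V)
Op 1: CLOSE 3-4: Q_total=8.00, C_total=2.00, V=4.00; Q3=4.00, Q4=4.00; dissipated=1.000
Op 2: CLOSE 2-4: Q_total=10.00, C_total=5.00, V=2.00; Q2=8.00, Q4=2.00; dissipated=2.500
Op 3: CLOSE 1-2: Q_total=28.00, C_total=10.00, V=2.80; Q1=16.80, Q2=11.20; dissipated=2.133
Op 4: CLOSE 4-2: Q_total=13.20, C_total=5.00, V=2.64; Q4=2.64, Q2=10.56; dissipated=0.256
Op 5: GROUND 2: Q2=0; energy lost=13.939
Final charges: Q1=16.80, Q2=0.00, Q3=4.00, Q4=2.64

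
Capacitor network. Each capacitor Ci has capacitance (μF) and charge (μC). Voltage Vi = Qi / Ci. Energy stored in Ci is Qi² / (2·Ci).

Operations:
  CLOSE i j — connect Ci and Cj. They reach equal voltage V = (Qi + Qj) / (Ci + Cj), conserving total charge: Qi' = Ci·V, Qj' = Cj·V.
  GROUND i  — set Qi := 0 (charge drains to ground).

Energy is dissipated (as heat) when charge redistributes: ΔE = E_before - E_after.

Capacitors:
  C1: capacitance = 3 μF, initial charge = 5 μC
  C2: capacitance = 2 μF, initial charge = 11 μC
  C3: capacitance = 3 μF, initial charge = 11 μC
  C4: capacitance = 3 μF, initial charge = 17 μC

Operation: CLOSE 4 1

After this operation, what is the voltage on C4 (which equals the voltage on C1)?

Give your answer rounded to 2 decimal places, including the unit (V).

Answer: 3.67 V

Derivation:
Initial: C1(3μF, Q=5μC, V=1.67V), C2(2μF, Q=11μC, V=5.50V), C3(3μF, Q=11μC, V=3.67V), C4(3μF, Q=17μC, V=5.67V)
Op 1: CLOSE 4-1: Q_total=22.00, C_total=6.00, V=3.67; Q4=11.00, Q1=11.00; dissipated=12.000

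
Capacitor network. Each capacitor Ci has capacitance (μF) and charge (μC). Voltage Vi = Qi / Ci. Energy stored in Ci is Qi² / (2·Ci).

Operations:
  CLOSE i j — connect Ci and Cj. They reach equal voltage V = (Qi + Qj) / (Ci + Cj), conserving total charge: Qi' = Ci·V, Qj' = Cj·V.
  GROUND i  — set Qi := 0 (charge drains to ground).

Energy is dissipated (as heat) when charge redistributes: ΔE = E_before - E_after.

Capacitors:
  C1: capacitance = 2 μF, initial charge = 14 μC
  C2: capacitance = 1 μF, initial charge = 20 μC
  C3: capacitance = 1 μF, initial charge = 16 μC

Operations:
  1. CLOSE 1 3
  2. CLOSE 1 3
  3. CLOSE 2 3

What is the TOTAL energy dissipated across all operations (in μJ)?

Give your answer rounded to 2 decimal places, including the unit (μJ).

Initial: C1(2μF, Q=14μC, V=7.00V), C2(1μF, Q=20μC, V=20.00V), C3(1μF, Q=16μC, V=16.00V)
Op 1: CLOSE 1-3: Q_total=30.00, C_total=3.00, V=10.00; Q1=20.00, Q3=10.00; dissipated=27.000
Op 2: CLOSE 1-3: Q_total=30.00, C_total=3.00, V=10.00; Q1=20.00, Q3=10.00; dissipated=0.000
Op 3: CLOSE 2-3: Q_total=30.00, C_total=2.00, V=15.00; Q2=15.00, Q3=15.00; dissipated=25.000
Total dissipated: 52.000 μJ

Answer: 52.00 μJ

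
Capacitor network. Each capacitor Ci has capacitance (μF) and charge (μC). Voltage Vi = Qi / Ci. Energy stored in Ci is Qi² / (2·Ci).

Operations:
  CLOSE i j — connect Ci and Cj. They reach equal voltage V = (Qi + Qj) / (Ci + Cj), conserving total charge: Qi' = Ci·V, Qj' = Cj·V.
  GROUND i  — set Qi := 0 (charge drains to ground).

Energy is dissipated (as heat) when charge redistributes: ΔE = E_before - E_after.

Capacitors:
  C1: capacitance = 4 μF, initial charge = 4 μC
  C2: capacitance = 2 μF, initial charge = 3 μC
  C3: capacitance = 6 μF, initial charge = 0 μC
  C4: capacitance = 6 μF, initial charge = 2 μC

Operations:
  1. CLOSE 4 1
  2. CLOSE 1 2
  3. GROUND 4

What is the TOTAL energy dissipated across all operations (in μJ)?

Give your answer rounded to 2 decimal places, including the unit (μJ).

Initial: C1(4μF, Q=4μC, V=1.00V), C2(2μF, Q=3μC, V=1.50V), C3(6μF, Q=0μC, V=0.00V), C4(6μF, Q=2μC, V=0.33V)
Op 1: CLOSE 4-1: Q_total=6.00, C_total=10.00, V=0.60; Q4=3.60, Q1=2.40; dissipated=0.533
Op 2: CLOSE 1-2: Q_total=5.40, C_total=6.00, V=0.90; Q1=3.60, Q2=1.80; dissipated=0.540
Op 3: GROUND 4: Q4=0; energy lost=1.080
Total dissipated: 2.153 μJ

Answer: 2.15 μJ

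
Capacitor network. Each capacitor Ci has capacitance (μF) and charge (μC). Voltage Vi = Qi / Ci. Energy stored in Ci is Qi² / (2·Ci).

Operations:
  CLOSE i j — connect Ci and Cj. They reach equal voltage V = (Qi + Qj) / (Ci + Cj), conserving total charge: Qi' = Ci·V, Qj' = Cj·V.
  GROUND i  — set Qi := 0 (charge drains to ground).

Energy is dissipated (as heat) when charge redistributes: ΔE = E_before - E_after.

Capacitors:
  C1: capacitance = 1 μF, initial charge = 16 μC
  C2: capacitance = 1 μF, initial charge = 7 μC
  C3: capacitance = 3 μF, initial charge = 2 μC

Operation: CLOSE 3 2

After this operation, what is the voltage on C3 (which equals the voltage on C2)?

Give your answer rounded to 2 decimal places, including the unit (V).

Initial: C1(1μF, Q=16μC, V=16.00V), C2(1μF, Q=7μC, V=7.00V), C3(3μF, Q=2μC, V=0.67V)
Op 1: CLOSE 3-2: Q_total=9.00, C_total=4.00, V=2.25; Q3=6.75, Q2=2.25; dissipated=15.042

Answer: 2.25 V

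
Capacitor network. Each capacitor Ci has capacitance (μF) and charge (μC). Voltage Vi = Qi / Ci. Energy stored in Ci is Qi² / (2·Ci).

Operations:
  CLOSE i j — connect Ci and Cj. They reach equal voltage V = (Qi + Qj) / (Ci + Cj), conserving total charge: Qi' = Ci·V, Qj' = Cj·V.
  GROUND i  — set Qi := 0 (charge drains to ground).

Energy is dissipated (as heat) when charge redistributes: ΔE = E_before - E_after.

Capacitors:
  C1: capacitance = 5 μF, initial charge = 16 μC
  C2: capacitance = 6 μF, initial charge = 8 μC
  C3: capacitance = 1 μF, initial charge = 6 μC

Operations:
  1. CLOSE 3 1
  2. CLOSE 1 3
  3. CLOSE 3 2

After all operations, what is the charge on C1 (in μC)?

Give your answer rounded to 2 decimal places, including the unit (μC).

Answer: 18.33 μC

Derivation:
Initial: C1(5μF, Q=16μC, V=3.20V), C2(6μF, Q=8μC, V=1.33V), C3(1μF, Q=6μC, V=6.00V)
Op 1: CLOSE 3-1: Q_total=22.00, C_total=6.00, V=3.67; Q3=3.67, Q1=18.33; dissipated=3.267
Op 2: CLOSE 1-3: Q_total=22.00, C_total=6.00, V=3.67; Q1=18.33, Q3=3.67; dissipated=0.000
Op 3: CLOSE 3-2: Q_total=11.67, C_total=7.00, V=1.67; Q3=1.67, Q2=10.00; dissipated=2.333
Final charges: Q1=18.33, Q2=10.00, Q3=1.67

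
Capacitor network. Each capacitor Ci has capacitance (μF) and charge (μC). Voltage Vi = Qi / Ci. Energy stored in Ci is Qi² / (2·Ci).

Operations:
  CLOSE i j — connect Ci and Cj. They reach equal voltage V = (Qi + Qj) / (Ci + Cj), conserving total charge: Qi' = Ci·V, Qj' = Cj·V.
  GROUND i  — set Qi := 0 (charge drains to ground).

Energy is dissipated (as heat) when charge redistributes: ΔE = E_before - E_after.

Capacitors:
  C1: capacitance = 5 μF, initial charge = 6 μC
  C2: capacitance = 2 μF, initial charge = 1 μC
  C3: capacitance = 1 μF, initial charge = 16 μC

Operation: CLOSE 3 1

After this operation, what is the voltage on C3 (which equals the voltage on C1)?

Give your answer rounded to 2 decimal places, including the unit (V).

Initial: C1(5μF, Q=6μC, V=1.20V), C2(2μF, Q=1μC, V=0.50V), C3(1μF, Q=16μC, V=16.00V)
Op 1: CLOSE 3-1: Q_total=22.00, C_total=6.00, V=3.67; Q3=3.67, Q1=18.33; dissipated=91.267

Answer: 3.67 V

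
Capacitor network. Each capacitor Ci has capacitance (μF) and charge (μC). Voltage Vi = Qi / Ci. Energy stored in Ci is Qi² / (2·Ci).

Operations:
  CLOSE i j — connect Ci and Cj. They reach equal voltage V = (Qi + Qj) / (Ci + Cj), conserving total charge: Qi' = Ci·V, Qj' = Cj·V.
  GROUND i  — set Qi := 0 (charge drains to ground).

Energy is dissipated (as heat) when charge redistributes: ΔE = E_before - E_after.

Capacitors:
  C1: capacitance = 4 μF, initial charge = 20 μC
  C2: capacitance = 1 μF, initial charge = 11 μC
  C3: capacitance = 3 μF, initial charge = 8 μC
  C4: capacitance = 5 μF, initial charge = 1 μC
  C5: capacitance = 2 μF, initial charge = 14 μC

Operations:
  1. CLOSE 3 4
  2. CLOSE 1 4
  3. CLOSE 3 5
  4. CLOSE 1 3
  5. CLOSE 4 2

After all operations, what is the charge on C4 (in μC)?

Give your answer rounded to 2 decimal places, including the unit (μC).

Initial: C1(4μF, Q=20μC, V=5.00V), C2(1μF, Q=11μC, V=11.00V), C3(3μF, Q=8μC, V=2.67V), C4(5μF, Q=1μC, V=0.20V), C5(2μF, Q=14μC, V=7.00V)
Op 1: CLOSE 3-4: Q_total=9.00, C_total=8.00, V=1.12; Q3=3.38, Q4=5.62; dissipated=5.704
Op 2: CLOSE 1-4: Q_total=25.62, C_total=9.00, V=2.85; Q1=11.39, Q4=14.24; dissipated=16.684
Op 3: CLOSE 3-5: Q_total=17.38, C_total=5.00, V=3.48; Q3=10.43, Q5=6.95; dissipated=20.709
Op 4: CLOSE 1-3: Q_total=21.81, C_total=7.00, V=3.12; Q1=12.47, Q3=9.35; dissipated=0.338
Op 5: CLOSE 4-2: Q_total=25.24, C_total=6.00, V=4.21; Q4=21.03, Q2=4.21; dissipated=27.695
Final charges: Q1=12.47, Q2=4.21, Q3=9.35, Q4=21.03, Q5=6.95

Answer: 21.03 μC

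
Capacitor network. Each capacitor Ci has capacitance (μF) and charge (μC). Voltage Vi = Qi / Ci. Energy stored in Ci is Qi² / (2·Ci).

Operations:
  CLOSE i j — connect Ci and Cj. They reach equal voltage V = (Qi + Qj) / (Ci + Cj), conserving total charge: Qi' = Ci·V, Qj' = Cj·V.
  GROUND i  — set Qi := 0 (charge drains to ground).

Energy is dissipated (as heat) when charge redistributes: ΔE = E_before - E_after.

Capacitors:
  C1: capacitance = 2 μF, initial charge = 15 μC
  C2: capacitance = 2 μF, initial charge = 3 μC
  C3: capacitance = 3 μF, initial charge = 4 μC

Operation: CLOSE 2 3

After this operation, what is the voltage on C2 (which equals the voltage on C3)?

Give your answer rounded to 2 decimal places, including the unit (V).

Answer: 1.40 V

Derivation:
Initial: C1(2μF, Q=15μC, V=7.50V), C2(2μF, Q=3μC, V=1.50V), C3(3μF, Q=4μC, V=1.33V)
Op 1: CLOSE 2-3: Q_total=7.00, C_total=5.00, V=1.40; Q2=2.80, Q3=4.20; dissipated=0.017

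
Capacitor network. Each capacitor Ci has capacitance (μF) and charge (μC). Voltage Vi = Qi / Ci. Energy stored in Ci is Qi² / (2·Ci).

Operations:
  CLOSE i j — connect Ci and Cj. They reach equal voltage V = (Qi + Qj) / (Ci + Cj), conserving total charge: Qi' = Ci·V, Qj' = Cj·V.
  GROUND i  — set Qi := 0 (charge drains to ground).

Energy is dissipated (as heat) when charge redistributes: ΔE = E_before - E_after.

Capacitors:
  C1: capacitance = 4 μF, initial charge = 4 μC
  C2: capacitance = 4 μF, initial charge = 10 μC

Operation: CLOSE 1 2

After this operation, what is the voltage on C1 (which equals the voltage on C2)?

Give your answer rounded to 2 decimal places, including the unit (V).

Initial: C1(4μF, Q=4μC, V=1.00V), C2(4μF, Q=10μC, V=2.50V)
Op 1: CLOSE 1-2: Q_total=14.00, C_total=8.00, V=1.75; Q1=7.00, Q2=7.00; dissipated=2.250

Answer: 1.75 V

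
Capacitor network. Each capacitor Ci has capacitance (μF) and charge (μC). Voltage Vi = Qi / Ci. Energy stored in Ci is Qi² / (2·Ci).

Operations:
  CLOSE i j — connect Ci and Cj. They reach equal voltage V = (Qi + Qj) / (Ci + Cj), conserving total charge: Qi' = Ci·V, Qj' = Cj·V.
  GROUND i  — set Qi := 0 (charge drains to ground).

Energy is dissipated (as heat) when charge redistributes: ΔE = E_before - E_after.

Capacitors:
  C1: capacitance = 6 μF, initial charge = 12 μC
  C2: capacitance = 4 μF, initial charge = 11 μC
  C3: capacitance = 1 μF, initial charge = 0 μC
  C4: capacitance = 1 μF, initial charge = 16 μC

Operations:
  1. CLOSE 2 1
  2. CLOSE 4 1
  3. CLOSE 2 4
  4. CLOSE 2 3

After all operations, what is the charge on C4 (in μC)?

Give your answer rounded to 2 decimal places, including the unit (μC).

Initial: C1(6μF, Q=12μC, V=2.00V), C2(4μF, Q=11μC, V=2.75V), C3(1μF, Q=0μC, V=0.00V), C4(1μF, Q=16μC, V=16.00V)
Op 1: CLOSE 2-1: Q_total=23.00, C_total=10.00, V=2.30; Q2=9.20, Q1=13.80; dissipated=0.675
Op 2: CLOSE 4-1: Q_total=29.80, C_total=7.00, V=4.26; Q4=4.26, Q1=25.54; dissipated=80.439
Op 3: CLOSE 2-4: Q_total=13.46, C_total=5.00, V=2.69; Q2=10.77, Q4=2.69; dissipated=1.532
Op 4: CLOSE 2-3: Q_total=10.77, C_total=5.00, V=2.15; Q2=8.61, Q3=2.15; dissipated=2.898
Final charges: Q1=25.54, Q2=8.61, Q3=2.15, Q4=2.69

Answer: 2.69 μC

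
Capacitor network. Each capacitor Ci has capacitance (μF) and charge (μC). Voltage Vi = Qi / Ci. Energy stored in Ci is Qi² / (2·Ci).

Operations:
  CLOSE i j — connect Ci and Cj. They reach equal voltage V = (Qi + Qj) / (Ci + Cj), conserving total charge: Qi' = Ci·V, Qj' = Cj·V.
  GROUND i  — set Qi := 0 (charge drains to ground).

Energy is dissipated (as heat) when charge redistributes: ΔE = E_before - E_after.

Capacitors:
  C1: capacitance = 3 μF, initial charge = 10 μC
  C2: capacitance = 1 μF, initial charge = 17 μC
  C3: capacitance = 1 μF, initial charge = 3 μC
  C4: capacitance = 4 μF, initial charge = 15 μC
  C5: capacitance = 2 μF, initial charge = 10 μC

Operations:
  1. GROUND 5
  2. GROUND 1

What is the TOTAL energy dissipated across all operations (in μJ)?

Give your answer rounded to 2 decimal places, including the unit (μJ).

Initial: C1(3μF, Q=10μC, V=3.33V), C2(1μF, Q=17μC, V=17.00V), C3(1μF, Q=3μC, V=3.00V), C4(4μF, Q=15μC, V=3.75V), C5(2μF, Q=10μC, V=5.00V)
Op 1: GROUND 5: Q5=0; energy lost=25.000
Op 2: GROUND 1: Q1=0; energy lost=16.667
Total dissipated: 41.667 μJ

Answer: 41.67 μJ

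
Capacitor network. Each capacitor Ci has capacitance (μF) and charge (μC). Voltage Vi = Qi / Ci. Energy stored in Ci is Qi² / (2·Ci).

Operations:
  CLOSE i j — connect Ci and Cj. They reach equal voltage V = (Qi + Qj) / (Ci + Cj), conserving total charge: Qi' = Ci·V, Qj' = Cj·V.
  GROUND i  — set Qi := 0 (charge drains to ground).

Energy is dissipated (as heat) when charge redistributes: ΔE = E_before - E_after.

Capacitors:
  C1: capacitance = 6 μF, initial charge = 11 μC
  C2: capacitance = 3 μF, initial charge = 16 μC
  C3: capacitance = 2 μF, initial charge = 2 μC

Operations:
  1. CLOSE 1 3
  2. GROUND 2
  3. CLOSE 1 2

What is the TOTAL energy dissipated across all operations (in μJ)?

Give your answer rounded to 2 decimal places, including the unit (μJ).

Initial: C1(6μF, Q=11μC, V=1.83V), C2(3μF, Q=16μC, V=5.33V), C3(2μF, Q=2μC, V=1.00V)
Op 1: CLOSE 1-3: Q_total=13.00, C_total=8.00, V=1.62; Q1=9.75, Q3=3.25; dissipated=0.521
Op 2: GROUND 2: Q2=0; energy lost=42.667
Op 3: CLOSE 1-2: Q_total=9.75, C_total=9.00, V=1.08; Q1=6.50, Q2=3.25; dissipated=2.641
Total dissipated: 45.828 μJ

Answer: 45.83 μJ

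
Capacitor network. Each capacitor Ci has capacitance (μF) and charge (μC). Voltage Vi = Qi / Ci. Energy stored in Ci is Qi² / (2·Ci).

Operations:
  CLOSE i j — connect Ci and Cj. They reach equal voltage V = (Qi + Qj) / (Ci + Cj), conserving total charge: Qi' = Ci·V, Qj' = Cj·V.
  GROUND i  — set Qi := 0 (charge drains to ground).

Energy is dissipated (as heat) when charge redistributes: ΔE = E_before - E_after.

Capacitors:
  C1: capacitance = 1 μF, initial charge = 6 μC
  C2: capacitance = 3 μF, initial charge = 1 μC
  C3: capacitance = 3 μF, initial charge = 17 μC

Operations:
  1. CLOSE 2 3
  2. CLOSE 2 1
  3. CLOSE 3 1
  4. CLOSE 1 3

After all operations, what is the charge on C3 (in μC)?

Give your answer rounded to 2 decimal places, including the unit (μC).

Answer: 9.56 μC

Derivation:
Initial: C1(1μF, Q=6μC, V=6.00V), C2(3μF, Q=1μC, V=0.33V), C3(3μF, Q=17μC, V=5.67V)
Op 1: CLOSE 2-3: Q_total=18.00, C_total=6.00, V=3.00; Q2=9.00, Q3=9.00; dissipated=21.333
Op 2: CLOSE 2-1: Q_total=15.00, C_total=4.00, V=3.75; Q2=11.25, Q1=3.75; dissipated=3.375
Op 3: CLOSE 3-1: Q_total=12.75, C_total=4.00, V=3.19; Q3=9.56, Q1=3.19; dissipated=0.211
Op 4: CLOSE 1-3: Q_total=12.75, C_total=4.00, V=3.19; Q1=3.19, Q3=9.56; dissipated=0.000
Final charges: Q1=3.19, Q2=11.25, Q3=9.56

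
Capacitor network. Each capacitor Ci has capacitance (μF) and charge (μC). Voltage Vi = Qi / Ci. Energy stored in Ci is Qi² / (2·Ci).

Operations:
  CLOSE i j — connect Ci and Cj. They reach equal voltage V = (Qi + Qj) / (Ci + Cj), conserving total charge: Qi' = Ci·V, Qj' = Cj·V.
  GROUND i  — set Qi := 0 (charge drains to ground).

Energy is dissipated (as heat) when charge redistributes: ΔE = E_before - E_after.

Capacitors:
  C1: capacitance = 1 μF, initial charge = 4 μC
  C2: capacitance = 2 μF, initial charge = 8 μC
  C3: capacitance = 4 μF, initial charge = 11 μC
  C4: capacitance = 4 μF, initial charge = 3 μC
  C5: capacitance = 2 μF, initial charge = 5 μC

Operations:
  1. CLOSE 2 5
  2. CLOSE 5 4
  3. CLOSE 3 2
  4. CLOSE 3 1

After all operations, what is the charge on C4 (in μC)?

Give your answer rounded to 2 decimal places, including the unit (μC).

Answer: 6.33 μC

Derivation:
Initial: C1(1μF, Q=4μC, V=4.00V), C2(2μF, Q=8μC, V=4.00V), C3(4μF, Q=11μC, V=2.75V), C4(4μF, Q=3μC, V=0.75V), C5(2μF, Q=5μC, V=2.50V)
Op 1: CLOSE 2-5: Q_total=13.00, C_total=4.00, V=3.25; Q2=6.50, Q5=6.50; dissipated=1.125
Op 2: CLOSE 5-4: Q_total=9.50, C_total=6.00, V=1.58; Q5=3.17, Q4=6.33; dissipated=4.167
Op 3: CLOSE 3-2: Q_total=17.50, C_total=6.00, V=2.92; Q3=11.67, Q2=5.83; dissipated=0.167
Op 4: CLOSE 3-1: Q_total=15.67, C_total=5.00, V=3.13; Q3=12.53, Q1=3.13; dissipated=0.469
Final charges: Q1=3.13, Q2=5.83, Q3=12.53, Q4=6.33, Q5=3.17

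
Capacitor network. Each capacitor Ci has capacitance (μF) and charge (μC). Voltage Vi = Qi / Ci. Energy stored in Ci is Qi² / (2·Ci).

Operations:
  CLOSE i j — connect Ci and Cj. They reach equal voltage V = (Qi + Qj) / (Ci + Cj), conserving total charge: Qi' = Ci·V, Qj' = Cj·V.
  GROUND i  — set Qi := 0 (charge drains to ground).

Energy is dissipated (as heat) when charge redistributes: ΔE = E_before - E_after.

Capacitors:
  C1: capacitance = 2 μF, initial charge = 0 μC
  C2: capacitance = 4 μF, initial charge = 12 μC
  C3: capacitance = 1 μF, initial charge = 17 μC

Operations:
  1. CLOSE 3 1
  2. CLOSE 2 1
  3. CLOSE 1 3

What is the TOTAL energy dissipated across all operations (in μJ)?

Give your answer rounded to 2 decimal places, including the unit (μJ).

Initial: C1(2μF, Q=0μC, V=0.00V), C2(4μF, Q=12μC, V=3.00V), C3(1μF, Q=17μC, V=17.00V)
Op 1: CLOSE 3-1: Q_total=17.00, C_total=3.00, V=5.67; Q3=5.67, Q1=11.33; dissipated=96.333
Op 2: CLOSE 2-1: Q_total=23.33, C_total=6.00, V=3.89; Q2=15.56, Q1=7.78; dissipated=4.741
Op 3: CLOSE 1-3: Q_total=13.44, C_total=3.00, V=4.48; Q1=8.96, Q3=4.48; dissipated=1.053
Total dissipated: 102.128 μJ

Answer: 102.13 μJ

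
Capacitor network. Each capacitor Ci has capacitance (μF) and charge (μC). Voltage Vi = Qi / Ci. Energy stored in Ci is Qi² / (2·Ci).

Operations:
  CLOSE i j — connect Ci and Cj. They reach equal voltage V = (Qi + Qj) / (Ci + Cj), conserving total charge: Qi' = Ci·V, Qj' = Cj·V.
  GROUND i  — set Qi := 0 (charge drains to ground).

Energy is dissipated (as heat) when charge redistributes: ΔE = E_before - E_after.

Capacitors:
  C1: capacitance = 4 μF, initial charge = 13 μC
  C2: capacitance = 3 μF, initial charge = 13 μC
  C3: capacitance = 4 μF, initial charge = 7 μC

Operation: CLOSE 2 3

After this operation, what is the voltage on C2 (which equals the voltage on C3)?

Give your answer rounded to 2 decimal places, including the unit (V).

Initial: C1(4μF, Q=13μC, V=3.25V), C2(3μF, Q=13μC, V=4.33V), C3(4μF, Q=7μC, V=1.75V)
Op 1: CLOSE 2-3: Q_total=20.00, C_total=7.00, V=2.86; Q2=8.57, Q3=11.43; dissipated=5.720

Answer: 2.86 V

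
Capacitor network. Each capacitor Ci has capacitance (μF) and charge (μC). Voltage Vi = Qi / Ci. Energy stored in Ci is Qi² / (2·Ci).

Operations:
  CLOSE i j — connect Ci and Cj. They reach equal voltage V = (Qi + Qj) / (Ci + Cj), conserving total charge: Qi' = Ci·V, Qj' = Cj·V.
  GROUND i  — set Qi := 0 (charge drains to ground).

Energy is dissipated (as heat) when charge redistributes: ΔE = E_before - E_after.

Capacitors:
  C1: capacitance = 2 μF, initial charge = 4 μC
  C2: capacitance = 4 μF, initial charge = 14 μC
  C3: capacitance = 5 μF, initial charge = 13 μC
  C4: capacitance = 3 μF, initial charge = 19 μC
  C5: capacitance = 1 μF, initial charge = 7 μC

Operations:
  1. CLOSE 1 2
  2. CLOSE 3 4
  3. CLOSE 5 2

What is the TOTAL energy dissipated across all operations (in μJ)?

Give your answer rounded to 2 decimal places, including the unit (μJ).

Initial: C1(2μF, Q=4μC, V=2.00V), C2(4μF, Q=14μC, V=3.50V), C3(5μF, Q=13μC, V=2.60V), C4(3μF, Q=19μC, V=6.33V), C5(1μF, Q=7μC, V=7.00V)
Op 1: CLOSE 1-2: Q_total=18.00, C_total=6.00, V=3.00; Q1=6.00, Q2=12.00; dissipated=1.500
Op 2: CLOSE 3-4: Q_total=32.00, C_total=8.00, V=4.00; Q3=20.00, Q4=12.00; dissipated=13.067
Op 3: CLOSE 5-2: Q_total=19.00, C_total=5.00, V=3.80; Q5=3.80, Q2=15.20; dissipated=6.400
Total dissipated: 20.967 μJ

Answer: 20.97 μJ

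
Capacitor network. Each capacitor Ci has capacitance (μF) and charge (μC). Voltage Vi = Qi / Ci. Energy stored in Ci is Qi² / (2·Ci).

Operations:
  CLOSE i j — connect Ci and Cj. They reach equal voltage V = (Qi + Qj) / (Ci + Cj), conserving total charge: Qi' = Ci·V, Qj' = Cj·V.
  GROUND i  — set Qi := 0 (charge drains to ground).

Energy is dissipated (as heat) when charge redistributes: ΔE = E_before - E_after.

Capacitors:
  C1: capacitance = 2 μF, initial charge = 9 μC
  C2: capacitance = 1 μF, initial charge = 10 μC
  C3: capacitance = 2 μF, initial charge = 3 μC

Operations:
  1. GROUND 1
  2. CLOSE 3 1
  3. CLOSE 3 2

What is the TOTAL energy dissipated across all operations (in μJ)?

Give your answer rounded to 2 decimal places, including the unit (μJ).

Answer: 49.90 μJ

Derivation:
Initial: C1(2μF, Q=9μC, V=4.50V), C2(1μF, Q=10μC, V=10.00V), C3(2μF, Q=3μC, V=1.50V)
Op 1: GROUND 1: Q1=0; energy lost=20.250
Op 2: CLOSE 3-1: Q_total=3.00, C_total=4.00, V=0.75; Q3=1.50, Q1=1.50; dissipated=1.125
Op 3: CLOSE 3-2: Q_total=11.50, C_total=3.00, V=3.83; Q3=7.67, Q2=3.83; dissipated=28.521
Total dissipated: 49.896 μJ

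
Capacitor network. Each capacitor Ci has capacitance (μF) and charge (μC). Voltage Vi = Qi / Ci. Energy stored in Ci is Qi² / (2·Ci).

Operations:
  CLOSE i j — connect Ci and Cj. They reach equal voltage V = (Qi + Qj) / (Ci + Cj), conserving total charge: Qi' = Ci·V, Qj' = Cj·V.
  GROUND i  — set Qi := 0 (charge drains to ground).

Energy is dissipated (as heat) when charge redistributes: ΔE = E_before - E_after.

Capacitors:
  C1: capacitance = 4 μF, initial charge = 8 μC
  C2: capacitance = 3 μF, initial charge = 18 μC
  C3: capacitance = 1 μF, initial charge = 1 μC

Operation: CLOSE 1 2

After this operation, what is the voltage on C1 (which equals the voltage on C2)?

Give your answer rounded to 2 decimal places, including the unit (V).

Initial: C1(4μF, Q=8μC, V=2.00V), C2(3μF, Q=18μC, V=6.00V), C3(1μF, Q=1μC, V=1.00V)
Op 1: CLOSE 1-2: Q_total=26.00, C_total=7.00, V=3.71; Q1=14.86, Q2=11.14; dissipated=13.714

Answer: 3.71 V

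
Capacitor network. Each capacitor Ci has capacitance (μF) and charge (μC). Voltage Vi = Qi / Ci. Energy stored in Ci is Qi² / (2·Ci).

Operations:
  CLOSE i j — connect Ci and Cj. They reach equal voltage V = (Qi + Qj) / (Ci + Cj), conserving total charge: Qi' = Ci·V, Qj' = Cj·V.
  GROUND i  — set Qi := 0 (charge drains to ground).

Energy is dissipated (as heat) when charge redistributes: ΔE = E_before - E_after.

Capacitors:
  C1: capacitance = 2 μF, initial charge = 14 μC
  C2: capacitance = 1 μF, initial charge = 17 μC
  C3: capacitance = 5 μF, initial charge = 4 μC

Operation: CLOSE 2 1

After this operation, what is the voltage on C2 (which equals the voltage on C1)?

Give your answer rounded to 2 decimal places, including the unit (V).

Initial: C1(2μF, Q=14μC, V=7.00V), C2(1μF, Q=17μC, V=17.00V), C3(5μF, Q=4μC, V=0.80V)
Op 1: CLOSE 2-1: Q_total=31.00, C_total=3.00, V=10.33; Q2=10.33, Q1=20.67; dissipated=33.333

Answer: 10.33 V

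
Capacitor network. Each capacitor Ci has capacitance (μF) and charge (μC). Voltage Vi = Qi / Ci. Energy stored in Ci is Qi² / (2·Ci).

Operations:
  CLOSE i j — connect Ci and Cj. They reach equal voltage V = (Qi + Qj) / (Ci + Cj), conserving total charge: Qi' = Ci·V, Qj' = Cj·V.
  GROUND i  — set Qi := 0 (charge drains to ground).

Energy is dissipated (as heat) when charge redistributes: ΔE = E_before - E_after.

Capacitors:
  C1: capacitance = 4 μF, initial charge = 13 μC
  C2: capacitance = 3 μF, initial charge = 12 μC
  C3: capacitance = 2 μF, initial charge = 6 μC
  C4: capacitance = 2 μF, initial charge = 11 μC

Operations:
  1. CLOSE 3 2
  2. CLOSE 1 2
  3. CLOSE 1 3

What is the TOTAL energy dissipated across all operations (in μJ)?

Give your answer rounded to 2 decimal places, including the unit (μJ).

Initial: C1(4μF, Q=13μC, V=3.25V), C2(3μF, Q=12μC, V=4.00V), C3(2μF, Q=6μC, V=3.00V), C4(2μF, Q=11μC, V=5.50V)
Op 1: CLOSE 3-2: Q_total=18.00, C_total=5.00, V=3.60; Q3=7.20, Q2=10.80; dissipated=0.600
Op 2: CLOSE 1-2: Q_total=23.80, C_total=7.00, V=3.40; Q1=13.60, Q2=10.20; dissipated=0.105
Op 3: CLOSE 1-3: Q_total=20.80, C_total=6.00, V=3.47; Q1=13.87, Q3=6.93; dissipated=0.027
Total dissipated: 0.732 μJ

Answer: 0.73 μJ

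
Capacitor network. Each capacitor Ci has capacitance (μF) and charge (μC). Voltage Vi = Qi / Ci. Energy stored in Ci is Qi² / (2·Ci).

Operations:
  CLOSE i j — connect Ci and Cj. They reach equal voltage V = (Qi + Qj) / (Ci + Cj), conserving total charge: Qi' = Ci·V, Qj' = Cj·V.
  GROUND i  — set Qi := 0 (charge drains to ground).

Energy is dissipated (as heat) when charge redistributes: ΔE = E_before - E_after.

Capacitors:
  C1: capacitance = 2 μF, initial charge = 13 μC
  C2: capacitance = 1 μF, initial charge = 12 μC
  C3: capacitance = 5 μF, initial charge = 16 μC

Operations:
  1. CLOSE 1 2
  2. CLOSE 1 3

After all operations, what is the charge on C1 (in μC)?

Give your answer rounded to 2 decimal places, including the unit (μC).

Initial: C1(2μF, Q=13μC, V=6.50V), C2(1μF, Q=12μC, V=12.00V), C3(5μF, Q=16μC, V=3.20V)
Op 1: CLOSE 1-2: Q_total=25.00, C_total=3.00, V=8.33; Q1=16.67, Q2=8.33; dissipated=10.083
Op 2: CLOSE 1-3: Q_total=32.67, C_total=7.00, V=4.67; Q1=9.33, Q3=23.33; dissipated=18.822
Final charges: Q1=9.33, Q2=8.33, Q3=23.33

Answer: 9.33 μC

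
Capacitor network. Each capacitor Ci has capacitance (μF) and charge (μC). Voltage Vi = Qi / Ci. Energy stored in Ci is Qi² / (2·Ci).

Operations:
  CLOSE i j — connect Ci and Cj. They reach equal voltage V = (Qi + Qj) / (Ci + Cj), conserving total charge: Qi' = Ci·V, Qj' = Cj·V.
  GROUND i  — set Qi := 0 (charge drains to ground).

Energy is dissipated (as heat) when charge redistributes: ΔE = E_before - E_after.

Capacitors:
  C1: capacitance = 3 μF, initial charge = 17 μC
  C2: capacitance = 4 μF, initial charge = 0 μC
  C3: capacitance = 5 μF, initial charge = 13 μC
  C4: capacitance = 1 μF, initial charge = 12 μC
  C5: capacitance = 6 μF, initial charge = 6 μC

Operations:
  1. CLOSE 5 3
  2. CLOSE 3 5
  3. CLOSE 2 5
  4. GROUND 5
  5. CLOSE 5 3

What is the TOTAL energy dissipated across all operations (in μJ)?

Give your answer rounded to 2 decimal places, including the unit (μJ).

Initial: C1(3μF, Q=17μC, V=5.67V), C2(4μF, Q=0μC, V=0.00V), C3(5μF, Q=13μC, V=2.60V), C4(1μF, Q=12μC, V=12.00V), C5(6μF, Q=6μC, V=1.00V)
Op 1: CLOSE 5-3: Q_total=19.00, C_total=11.00, V=1.73; Q5=10.36, Q3=8.64; dissipated=3.491
Op 2: CLOSE 3-5: Q_total=19.00, C_total=11.00, V=1.73; Q3=8.64, Q5=10.36; dissipated=0.000
Op 3: CLOSE 2-5: Q_total=10.36, C_total=10.00, V=1.04; Q2=4.15, Q5=6.22; dissipated=3.580
Op 4: GROUND 5: Q5=0; energy lost=3.222
Op 5: CLOSE 5-3: Q_total=8.64, C_total=11.00, V=0.79; Q5=4.71, Q3=3.93; dissipated=4.068
Total dissipated: 14.362 μJ

Answer: 14.36 μJ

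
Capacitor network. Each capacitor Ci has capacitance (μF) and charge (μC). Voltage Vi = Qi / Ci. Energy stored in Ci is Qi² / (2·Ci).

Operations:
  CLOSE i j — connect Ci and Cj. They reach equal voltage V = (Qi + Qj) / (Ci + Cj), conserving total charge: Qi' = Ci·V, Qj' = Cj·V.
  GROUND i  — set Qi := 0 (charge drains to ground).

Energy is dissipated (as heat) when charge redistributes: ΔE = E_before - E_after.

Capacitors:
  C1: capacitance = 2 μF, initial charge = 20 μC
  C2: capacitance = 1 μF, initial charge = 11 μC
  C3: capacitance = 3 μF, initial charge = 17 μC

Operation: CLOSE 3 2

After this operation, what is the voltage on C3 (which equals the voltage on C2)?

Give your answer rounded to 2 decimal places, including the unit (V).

Initial: C1(2μF, Q=20μC, V=10.00V), C2(1μF, Q=11μC, V=11.00V), C3(3μF, Q=17μC, V=5.67V)
Op 1: CLOSE 3-2: Q_total=28.00, C_total=4.00, V=7.00; Q3=21.00, Q2=7.00; dissipated=10.667

Answer: 7.00 V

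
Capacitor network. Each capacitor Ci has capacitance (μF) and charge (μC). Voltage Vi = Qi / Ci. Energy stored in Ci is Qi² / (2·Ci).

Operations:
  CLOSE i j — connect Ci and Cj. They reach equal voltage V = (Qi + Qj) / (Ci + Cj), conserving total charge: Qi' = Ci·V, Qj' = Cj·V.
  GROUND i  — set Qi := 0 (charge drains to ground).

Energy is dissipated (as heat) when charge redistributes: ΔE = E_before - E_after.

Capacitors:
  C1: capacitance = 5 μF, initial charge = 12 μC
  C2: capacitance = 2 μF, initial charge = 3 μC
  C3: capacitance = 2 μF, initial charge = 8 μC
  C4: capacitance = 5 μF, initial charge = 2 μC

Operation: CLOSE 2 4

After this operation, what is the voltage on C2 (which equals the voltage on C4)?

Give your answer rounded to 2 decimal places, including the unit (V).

Initial: C1(5μF, Q=12μC, V=2.40V), C2(2μF, Q=3μC, V=1.50V), C3(2μF, Q=8μC, V=4.00V), C4(5μF, Q=2μC, V=0.40V)
Op 1: CLOSE 2-4: Q_total=5.00, C_total=7.00, V=0.71; Q2=1.43, Q4=3.57; dissipated=0.864

Answer: 0.71 V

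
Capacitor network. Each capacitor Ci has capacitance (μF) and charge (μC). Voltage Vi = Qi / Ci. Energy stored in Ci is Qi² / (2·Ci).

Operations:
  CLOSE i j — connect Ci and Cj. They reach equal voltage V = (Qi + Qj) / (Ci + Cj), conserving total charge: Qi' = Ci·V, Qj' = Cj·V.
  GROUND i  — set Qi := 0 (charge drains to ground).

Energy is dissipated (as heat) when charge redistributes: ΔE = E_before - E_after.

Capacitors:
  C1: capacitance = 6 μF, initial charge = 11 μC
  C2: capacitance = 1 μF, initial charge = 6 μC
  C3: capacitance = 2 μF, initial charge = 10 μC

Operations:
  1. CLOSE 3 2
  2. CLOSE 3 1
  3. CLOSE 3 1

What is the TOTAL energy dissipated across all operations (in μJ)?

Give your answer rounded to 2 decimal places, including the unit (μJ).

Answer: 9.52 μJ

Derivation:
Initial: C1(6μF, Q=11μC, V=1.83V), C2(1μF, Q=6μC, V=6.00V), C3(2μF, Q=10μC, V=5.00V)
Op 1: CLOSE 3-2: Q_total=16.00, C_total=3.00, V=5.33; Q3=10.67, Q2=5.33; dissipated=0.333
Op 2: CLOSE 3-1: Q_total=21.67, C_total=8.00, V=2.71; Q3=5.42, Q1=16.25; dissipated=9.188
Op 3: CLOSE 3-1: Q_total=21.67, C_total=8.00, V=2.71; Q3=5.42, Q1=16.25; dissipated=0.000
Total dissipated: 9.521 μJ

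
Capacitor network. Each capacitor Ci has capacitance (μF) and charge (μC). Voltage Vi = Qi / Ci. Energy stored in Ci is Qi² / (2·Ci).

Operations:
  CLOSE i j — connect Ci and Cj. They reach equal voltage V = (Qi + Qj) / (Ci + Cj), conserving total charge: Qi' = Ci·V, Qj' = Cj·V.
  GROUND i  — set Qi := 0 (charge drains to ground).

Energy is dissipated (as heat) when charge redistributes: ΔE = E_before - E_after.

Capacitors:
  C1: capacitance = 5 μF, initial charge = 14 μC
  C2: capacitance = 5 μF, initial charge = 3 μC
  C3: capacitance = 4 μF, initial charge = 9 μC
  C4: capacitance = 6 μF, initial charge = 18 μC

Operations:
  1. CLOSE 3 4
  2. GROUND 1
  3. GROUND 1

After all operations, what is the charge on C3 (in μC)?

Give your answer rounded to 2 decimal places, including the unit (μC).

Answer: 10.80 μC

Derivation:
Initial: C1(5μF, Q=14μC, V=2.80V), C2(5μF, Q=3μC, V=0.60V), C3(4μF, Q=9μC, V=2.25V), C4(6μF, Q=18μC, V=3.00V)
Op 1: CLOSE 3-4: Q_total=27.00, C_total=10.00, V=2.70; Q3=10.80, Q4=16.20; dissipated=0.675
Op 2: GROUND 1: Q1=0; energy lost=19.600
Op 3: GROUND 1: Q1=0; energy lost=0.000
Final charges: Q1=0.00, Q2=3.00, Q3=10.80, Q4=16.20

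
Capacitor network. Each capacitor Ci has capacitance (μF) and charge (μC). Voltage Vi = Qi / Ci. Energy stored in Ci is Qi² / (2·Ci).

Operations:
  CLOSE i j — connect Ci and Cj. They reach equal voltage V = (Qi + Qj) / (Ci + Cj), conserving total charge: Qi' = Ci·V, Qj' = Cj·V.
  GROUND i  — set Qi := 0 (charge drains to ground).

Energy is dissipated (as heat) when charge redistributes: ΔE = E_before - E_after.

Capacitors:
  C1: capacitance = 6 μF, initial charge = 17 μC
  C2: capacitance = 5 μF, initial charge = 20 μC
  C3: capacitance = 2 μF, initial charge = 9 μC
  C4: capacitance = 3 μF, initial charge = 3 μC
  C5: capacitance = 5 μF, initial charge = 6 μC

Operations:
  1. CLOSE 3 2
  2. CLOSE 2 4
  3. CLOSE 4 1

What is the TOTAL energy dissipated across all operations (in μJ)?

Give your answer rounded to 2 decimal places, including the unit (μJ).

Initial: C1(6μF, Q=17μC, V=2.83V), C2(5μF, Q=20μC, V=4.00V), C3(2μF, Q=9μC, V=4.50V), C4(3μF, Q=3μC, V=1.00V), C5(5μF, Q=6μC, V=1.20V)
Op 1: CLOSE 3-2: Q_total=29.00, C_total=7.00, V=4.14; Q3=8.29, Q2=20.71; dissipated=0.179
Op 2: CLOSE 2-4: Q_total=23.71, C_total=8.00, V=2.96; Q2=14.82, Q4=8.89; dissipated=9.260
Op 3: CLOSE 4-1: Q_total=25.89, C_total=9.00, V=2.88; Q4=8.63, Q1=17.26; dissipated=0.017
Total dissipated: 9.456 μJ

Answer: 9.46 μJ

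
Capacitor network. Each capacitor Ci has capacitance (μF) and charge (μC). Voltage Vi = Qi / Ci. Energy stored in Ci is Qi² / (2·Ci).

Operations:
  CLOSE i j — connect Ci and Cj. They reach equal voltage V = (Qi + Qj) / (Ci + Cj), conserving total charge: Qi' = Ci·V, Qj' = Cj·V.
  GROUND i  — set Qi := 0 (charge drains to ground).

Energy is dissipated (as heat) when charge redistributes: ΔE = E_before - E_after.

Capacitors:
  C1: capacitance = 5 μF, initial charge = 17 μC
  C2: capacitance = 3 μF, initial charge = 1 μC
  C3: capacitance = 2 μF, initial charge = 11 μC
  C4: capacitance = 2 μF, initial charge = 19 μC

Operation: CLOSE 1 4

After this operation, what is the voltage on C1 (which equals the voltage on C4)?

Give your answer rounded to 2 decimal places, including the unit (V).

Answer: 5.14 V

Derivation:
Initial: C1(5μF, Q=17μC, V=3.40V), C2(3μF, Q=1μC, V=0.33V), C3(2μF, Q=11μC, V=5.50V), C4(2μF, Q=19μC, V=9.50V)
Op 1: CLOSE 1-4: Q_total=36.00, C_total=7.00, V=5.14; Q1=25.71, Q4=10.29; dissipated=26.579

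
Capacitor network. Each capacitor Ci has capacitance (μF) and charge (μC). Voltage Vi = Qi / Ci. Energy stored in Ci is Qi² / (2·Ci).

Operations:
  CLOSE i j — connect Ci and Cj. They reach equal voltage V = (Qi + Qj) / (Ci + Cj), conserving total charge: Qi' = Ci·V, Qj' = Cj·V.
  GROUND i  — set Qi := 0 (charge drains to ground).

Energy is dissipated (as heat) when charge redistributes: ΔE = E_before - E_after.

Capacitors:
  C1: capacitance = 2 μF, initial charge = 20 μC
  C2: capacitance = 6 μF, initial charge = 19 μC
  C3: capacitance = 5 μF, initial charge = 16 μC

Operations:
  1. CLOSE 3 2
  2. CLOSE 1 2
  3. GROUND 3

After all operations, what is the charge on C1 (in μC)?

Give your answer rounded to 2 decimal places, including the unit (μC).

Initial: C1(2μF, Q=20μC, V=10.00V), C2(6μF, Q=19μC, V=3.17V), C3(5μF, Q=16μC, V=3.20V)
Op 1: CLOSE 3-2: Q_total=35.00, C_total=11.00, V=3.18; Q3=15.91, Q2=19.09; dissipated=0.002
Op 2: CLOSE 1-2: Q_total=39.09, C_total=8.00, V=4.89; Q1=9.77, Q2=29.32; dissipated=34.866
Op 3: GROUND 3: Q3=0; energy lost=25.310
Final charges: Q1=9.77, Q2=29.32, Q3=0.00

Answer: 9.77 μC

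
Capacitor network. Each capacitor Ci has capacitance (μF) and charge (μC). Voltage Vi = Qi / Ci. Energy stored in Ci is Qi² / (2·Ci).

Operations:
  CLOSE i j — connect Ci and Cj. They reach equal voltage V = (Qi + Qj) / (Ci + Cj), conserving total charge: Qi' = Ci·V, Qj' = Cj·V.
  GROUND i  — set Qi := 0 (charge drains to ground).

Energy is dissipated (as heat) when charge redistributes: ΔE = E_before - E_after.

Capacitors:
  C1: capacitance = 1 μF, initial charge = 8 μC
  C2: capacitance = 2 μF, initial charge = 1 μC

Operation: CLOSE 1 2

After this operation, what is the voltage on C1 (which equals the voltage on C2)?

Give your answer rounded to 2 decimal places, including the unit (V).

Initial: C1(1μF, Q=8μC, V=8.00V), C2(2μF, Q=1μC, V=0.50V)
Op 1: CLOSE 1-2: Q_total=9.00, C_total=3.00, V=3.00; Q1=3.00, Q2=6.00; dissipated=18.750

Answer: 3.00 V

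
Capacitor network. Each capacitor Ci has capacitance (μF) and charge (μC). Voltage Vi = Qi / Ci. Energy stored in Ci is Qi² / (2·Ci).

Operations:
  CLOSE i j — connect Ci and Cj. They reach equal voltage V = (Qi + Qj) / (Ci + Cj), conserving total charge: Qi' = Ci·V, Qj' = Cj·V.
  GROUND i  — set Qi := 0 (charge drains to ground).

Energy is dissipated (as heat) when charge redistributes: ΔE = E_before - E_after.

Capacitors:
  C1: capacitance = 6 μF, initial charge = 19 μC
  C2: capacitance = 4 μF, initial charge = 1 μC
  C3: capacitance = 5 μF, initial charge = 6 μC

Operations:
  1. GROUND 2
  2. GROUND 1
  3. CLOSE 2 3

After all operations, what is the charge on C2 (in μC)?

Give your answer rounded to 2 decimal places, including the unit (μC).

Initial: C1(6μF, Q=19μC, V=3.17V), C2(4μF, Q=1μC, V=0.25V), C3(5μF, Q=6μC, V=1.20V)
Op 1: GROUND 2: Q2=0; energy lost=0.125
Op 2: GROUND 1: Q1=0; energy lost=30.083
Op 3: CLOSE 2-3: Q_total=6.00, C_total=9.00, V=0.67; Q2=2.67, Q3=3.33; dissipated=1.600
Final charges: Q1=0.00, Q2=2.67, Q3=3.33

Answer: 2.67 μC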